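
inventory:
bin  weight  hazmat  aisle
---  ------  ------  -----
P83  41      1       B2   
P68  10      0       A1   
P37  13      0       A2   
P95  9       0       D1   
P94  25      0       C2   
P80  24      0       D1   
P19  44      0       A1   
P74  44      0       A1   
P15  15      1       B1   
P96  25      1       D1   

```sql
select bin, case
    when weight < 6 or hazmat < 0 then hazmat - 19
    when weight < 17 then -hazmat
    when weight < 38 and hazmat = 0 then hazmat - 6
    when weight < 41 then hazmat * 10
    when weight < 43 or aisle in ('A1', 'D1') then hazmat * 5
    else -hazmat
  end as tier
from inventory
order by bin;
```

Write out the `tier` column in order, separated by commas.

-1, 0, 0, 0, 0, -6, 5, -6, 0, 10

bin=P15: weight < 17 → -1
bin=P19: weight < 43 or aisle in ('A1', 'D1') → 0
bin=P37: weight < 17 → 0
bin=P68: weight < 17 → 0
bin=P74: weight < 43 or aisle in ('A1', 'D1') → 0
bin=P80: weight < 38 and hazmat = 0 → -6
bin=P83: weight < 43 or aisle in ('A1', 'D1') → 5
bin=P94: weight < 38 and hazmat = 0 → -6
bin=P95: weight < 17 → 0
bin=P96: weight < 41 → 10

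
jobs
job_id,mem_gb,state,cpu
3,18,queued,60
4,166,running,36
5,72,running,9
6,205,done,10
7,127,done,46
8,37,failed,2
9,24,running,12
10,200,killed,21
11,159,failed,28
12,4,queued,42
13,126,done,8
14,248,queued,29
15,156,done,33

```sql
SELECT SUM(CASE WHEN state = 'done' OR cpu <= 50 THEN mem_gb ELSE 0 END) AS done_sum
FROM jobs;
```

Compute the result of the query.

job_id=3: ✗
job_id=4: ✓ → 166
job_id=5: ✓ → 72
job_id=6: ✓ → 205
job_id=7: ✓ → 127
job_id=8: ✓ → 37
job_id=9: ✓ → 24
job_id=10: ✓ → 200
job_id=11: ✓ → 159
job_id=12: ✓ → 4
job_id=13: ✓ → 126
job_id=14: ✓ → 248
job_id=15: ✓ → 156
done_sum = 166 + 72 + 205 + 127 + 37 + 24 + 200 + 159 + 4 + 126 + 248 + 156 = 1524

1524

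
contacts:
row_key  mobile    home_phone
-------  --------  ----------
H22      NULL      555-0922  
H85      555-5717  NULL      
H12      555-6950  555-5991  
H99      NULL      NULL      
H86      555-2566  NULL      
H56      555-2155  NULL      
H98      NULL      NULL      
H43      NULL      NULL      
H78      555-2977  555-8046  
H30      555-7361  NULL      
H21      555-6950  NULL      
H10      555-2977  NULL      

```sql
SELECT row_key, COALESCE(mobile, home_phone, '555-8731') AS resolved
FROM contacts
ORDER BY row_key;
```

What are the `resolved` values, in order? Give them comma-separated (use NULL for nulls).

row_key=H10: mobile=555-2977 → 555-2977
row_key=H12: mobile=555-6950 → 555-6950
row_key=H21: mobile=555-6950 → 555-6950
row_key=H22: mobile=NULL, home_phone=555-0922 → 555-0922
row_key=H30: mobile=555-7361 → 555-7361
row_key=H43: mobile=NULL, home_phone=NULL, → literal 555-8731 → 555-8731
row_key=H56: mobile=555-2155 → 555-2155
row_key=H78: mobile=555-2977 → 555-2977
row_key=H85: mobile=555-5717 → 555-5717
row_key=H86: mobile=555-2566 → 555-2566
row_key=H98: mobile=NULL, home_phone=NULL, → literal 555-8731 → 555-8731
row_key=H99: mobile=NULL, home_phone=NULL, → literal 555-8731 → 555-8731

555-2977, 555-6950, 555-6950, 555-0922, 555-7361, 555-8731, 555-2155, 555-2977, 555-5717, 555-2566, 555-8731, 555-8731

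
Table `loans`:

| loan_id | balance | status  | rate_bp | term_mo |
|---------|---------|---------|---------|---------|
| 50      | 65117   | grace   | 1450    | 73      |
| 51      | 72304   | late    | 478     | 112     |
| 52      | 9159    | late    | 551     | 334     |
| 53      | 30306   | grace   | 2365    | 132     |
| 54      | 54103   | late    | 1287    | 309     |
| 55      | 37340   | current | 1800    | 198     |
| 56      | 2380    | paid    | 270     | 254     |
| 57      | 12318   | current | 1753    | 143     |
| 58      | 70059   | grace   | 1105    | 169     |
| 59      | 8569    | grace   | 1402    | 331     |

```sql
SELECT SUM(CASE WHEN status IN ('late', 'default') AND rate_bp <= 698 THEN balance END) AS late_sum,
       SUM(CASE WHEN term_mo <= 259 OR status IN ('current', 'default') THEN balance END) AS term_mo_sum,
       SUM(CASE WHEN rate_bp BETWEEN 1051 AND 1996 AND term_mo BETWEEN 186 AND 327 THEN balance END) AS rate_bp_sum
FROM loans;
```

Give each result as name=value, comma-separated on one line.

[late_sum: status IN ('late', 'default') AND rate_bp <= 698]
loan_id=50: ✗
loan_id=51: ✓ → 72304
loan_id=52: ✓ → 9159
loan_id=53: ✗
loan_id=54: ✗
loan_id=55: ✗
loan_id=56: ✗
loan_id=57: ✗
loan_id=58: ✗
loan_id=59: ✗
late_sum = 72304 + 9159 = 81463
—
[term_mo_sum: term_mo <= 259 OR status IN ('current', 'default')]
loan_id=50: ✓ → 65117
loan_id=51: ✓ → 72304
loan_id=52: ✗
loan_id=53: ✓ → 30306
loan_id=54: ✗
loan_id=55: ✓ → 37340
loan_id=56: ✓ → 2380
loan_id=57: ✓ → 12318
loan_id=58: ✓ → 70059
loan_id=59: ✗
term_mo_sum = 65117 + 72304 + 30306 + 37340 + 2380 + 12318 + 70059 = 289824
—
[rate_bp_sum: rate_bp BETWEEN 1051 AND 1996 AND term_mo BETWEEN 186 AND 327]
loan_id=50: ✗
loan_id=51: ✗
loan_id=52: ✗
loan_id=53: ✗
loan_id=54: ✓ → 54103
loan_id=55: ✓ → 37340
loan_id=56: ✗
loan_id=57: ✗
loan_id=58: ✗
loan_id=59: ✗
rate_bp_sum = 54103 + 37340 = 91443

late_sum=81463, term_mo_sum=289824, rate_bp_sum=91443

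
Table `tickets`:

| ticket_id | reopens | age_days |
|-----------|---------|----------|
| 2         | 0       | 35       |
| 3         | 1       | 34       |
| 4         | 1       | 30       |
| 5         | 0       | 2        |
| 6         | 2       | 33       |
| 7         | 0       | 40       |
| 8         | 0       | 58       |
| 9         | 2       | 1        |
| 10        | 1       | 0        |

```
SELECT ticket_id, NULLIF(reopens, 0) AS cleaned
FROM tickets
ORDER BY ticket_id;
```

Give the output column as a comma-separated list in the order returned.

ticket_id=2: reopens=0 vs 0: equal → NULL
ticket_id=3: reopens=1 vs 0: differ → 1
ticket_id=4: reopens=1 vs 0: differ → 1
ticket_id=5: reopens=0 vs 0: equal → NULL
ticket_id=6: reopens=2 vs 0: differ → 2
ticket_id=7: reopens=0 vs 0: equal → NULL
ticket_id=8: reopens=0 vs 0: equal → NULL
ticket_id=9: reopens=2 vs 0: differ → 2
ticket_id=10: reopens=1 vs 0: differ → 1

NULL, 1, 1, NULL, 2, NULL, NULL, 2, 1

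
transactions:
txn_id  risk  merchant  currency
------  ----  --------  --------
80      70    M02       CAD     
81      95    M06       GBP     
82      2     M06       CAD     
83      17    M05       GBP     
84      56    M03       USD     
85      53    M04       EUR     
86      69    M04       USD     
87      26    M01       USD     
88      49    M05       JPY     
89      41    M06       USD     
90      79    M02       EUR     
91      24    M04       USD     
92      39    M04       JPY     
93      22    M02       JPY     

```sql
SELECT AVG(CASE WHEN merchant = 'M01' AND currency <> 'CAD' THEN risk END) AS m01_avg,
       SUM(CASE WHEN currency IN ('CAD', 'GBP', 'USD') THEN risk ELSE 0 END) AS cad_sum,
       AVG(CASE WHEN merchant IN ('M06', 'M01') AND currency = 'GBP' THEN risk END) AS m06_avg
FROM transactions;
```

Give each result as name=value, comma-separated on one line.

m01_avg=26, cad_sum=400, m06_avg=95

[m01_avg: merchant = 'M01' AND currency <> 'CAD']
txn_id=80: ✗
txn_id=81: ✗
txn_id=82: ✗
txn_id=83: ✗
txn_id=84: ✗
txn_id=85: ✗
txn_id=86: ✗
txn_id=87: ✓ → 26
txn_id=88: ✗
txn_id=89: ✗
txn_id=90: ✗
txn_id=91: ✗
txn_id=92: ✗
txn_id=93: ✗
m01_avg = 26
—
[cad_sum: currency IN ('CAD', 'GBP', 'USD')]
txn_id=80: ✓ → 70
txn_id=81: ✓ → 95
txn_id=82: ✓ → 2
txn_id=83: ✓ → 17
txn_id=84: ✓ → 56
txn_id=85: ✗
txn_id=86: ✓ → 69
txn_id=87: ✓ → 26
txn_id=88: ✗
txn_id=89: ✓ → 41
txn_id=90: ✗
txn_id=91: ✓ → 24
txn_id=92: ✗
txn_id=93: ✗
cad_sum = 70 + 95 + 2 + 17 + 56 + 69 + 26 + 41 + 24 = 400
—
[m06_avg: merchant IN ('M06', 'M01') AND currency = 'GBP']
txn_id=80: ✗
txn_id=81: ✓ → 95
txn_id=82: ✗
txn_id=83: ✗
txn_id=84: ✗
txn_id=85: ✗
txn_id=86: ✗
txn_id=87: ✗
txn_id=88: ✗
txn_id=89: ✗
txn_id=90: ✗
txn_id=91: ✗
txn_id=92: ✗
txn_id=93: ✗
m06_avg = 95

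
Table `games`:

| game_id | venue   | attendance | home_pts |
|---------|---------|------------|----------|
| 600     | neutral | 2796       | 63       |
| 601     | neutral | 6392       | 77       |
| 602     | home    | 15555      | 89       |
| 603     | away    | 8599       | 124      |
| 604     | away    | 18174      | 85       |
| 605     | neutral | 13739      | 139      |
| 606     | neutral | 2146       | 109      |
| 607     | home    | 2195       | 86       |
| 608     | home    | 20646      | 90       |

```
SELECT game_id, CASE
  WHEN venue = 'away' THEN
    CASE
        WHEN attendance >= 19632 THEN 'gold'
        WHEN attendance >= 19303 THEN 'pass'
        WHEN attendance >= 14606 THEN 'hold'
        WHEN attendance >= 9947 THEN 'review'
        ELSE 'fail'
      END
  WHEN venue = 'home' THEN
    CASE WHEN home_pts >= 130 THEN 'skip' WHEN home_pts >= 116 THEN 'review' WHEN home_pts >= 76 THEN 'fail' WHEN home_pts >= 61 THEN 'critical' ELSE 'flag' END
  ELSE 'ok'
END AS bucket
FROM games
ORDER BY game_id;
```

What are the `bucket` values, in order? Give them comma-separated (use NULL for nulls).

ok, ok, fail, fail, hold, ok, ok, fail, fail

game_id=600: venue='neutral' → outer ELSE → ok
game_id=601: venue='neutral' → outer ELSE → ok
game_id=602: venue='home' → inner[home_pts >= 76] → fail
game_id=603: venue='away' → inner[ELSE] → fail
game_id=604: venue='away' → inner[attendance >= 14606] → hold
game_id=605: venue='neutral' → outer ELSE → ok
game_id=606: venue='neutral' → outer ELSE → ok
game_id=607: venue='home' → inner[home_pts >= 76] → fail
game_id=608: venue='home' → inner[home_pts >= 76] → fail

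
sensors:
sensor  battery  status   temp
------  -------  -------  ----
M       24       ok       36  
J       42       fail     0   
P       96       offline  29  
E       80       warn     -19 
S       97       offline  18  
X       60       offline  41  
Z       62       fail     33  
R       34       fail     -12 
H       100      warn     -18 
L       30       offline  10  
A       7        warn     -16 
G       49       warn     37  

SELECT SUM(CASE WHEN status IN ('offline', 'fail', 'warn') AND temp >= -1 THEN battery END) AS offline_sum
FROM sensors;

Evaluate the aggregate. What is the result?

sensor=M: ✗
sensor=J: ✓ → 42
sensor=P: ✓ → 96
sensor=E: ✗
sensor=S: ✓ → 97
sensor=X: ✓ → 60
sensor=Z: ✓ → 62
sensor=R: ✗
sensor=H: ✗
sensor=L: ✓ → 30
sensor=A: ✗
sensor=G: ✓ → 49
offline_sum = 42 + 96 + 97 + 60 + 62 + 30 + 49 = 436

436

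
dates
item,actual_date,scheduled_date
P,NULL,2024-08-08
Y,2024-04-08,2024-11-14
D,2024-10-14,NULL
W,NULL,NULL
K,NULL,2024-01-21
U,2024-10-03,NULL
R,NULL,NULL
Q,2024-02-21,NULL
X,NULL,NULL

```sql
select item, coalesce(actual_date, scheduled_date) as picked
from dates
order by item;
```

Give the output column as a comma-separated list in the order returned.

item=D: actual_date=2024-10-14 → 2024-10-14
item=K: actual_date=NULL, scheduled_date=2024-01-21 → 2024-01-21
item=P: actual_date=NULL, scheduled_date=2024-08-08 → 2024-08-08
item=Q: actual_date=2024-02-21 → 2024-02-21
item=R: actual_date=NULL, scheduled_date=NULL (all NULL) → NULL
item=U: actual_date=2024-10-03 → 2024-10-03
item=W: actual_date=NULL, scheduled_date=NULL (all NULL) → NULL
item=X: actual_date=NULL, scheduled_date=NULL (all NULL) → NULL
item=Y: actual_date=2024-04-08 → 2024-04-08

2024-10-14, 2024-01-21, 2024-08-08, 2024-02-21, NULL, 2024-10-03, NULL, NULL, 2024-04-08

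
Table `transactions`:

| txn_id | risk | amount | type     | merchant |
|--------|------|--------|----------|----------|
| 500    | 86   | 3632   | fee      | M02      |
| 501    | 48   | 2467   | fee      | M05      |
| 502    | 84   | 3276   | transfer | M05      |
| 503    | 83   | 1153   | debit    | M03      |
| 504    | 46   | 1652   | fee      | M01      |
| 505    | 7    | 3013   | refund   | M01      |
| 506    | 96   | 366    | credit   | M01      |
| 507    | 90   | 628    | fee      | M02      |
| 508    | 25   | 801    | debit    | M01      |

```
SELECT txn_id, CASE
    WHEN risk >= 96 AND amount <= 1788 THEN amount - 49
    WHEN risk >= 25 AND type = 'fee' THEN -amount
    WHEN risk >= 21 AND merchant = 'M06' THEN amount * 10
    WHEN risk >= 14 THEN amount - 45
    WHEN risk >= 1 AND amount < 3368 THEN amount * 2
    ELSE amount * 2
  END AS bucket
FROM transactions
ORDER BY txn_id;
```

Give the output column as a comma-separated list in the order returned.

txn_id=500: risk >= 25 AND type = 'fee' → -3632
txn_id=501: risk >= 25 AND type = 'fee' → -2467
txn_id=502: risk >= 14 → 3231
txn_id=503: risk >= 14 → 1108
txn_id=504: risk >= 25 AND type = 'fee' → -1652
txn_id=505: risk >= 1 AND amount < 3368 → 6026
txn_id=506: risk >= 96 AND amount <= 1788 → 317
txn_id=507: risk >= 25 AND type = 'fee' → -628
txn_id=508: risk >= 14 → 756

-3632, -2467, 3231, 1108, -1652, 6026, 317, -628, 756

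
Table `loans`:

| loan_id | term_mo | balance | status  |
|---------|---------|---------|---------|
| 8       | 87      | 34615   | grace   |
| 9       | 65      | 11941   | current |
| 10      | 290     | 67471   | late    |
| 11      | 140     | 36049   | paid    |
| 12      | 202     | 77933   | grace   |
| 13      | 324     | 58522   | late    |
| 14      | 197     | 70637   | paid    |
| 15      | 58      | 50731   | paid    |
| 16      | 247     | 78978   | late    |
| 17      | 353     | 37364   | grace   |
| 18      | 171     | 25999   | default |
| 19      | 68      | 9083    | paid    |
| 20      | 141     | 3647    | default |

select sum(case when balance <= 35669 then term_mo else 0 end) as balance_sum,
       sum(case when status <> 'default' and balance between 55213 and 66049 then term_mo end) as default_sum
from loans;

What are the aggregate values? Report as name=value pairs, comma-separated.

[balance_sum: balance <= 35669]
loan_id=8: ✓ → 87
loan_id=9: ✓ → 65
loan_id=10: ✗
loan_id=11: ✗
loan_id=12: ✗
loan_id=13: ✗
loan_id=14: ✗
loan_id=15: ✗
loan_id=16: ✗
loan_id=17: ✗
loan_id=18: ✓ → 171
loan_id=19: ✓ → 68
loan_id=20: ✓ → 141
balance_sum = 87 + 65 + 171 + 68 + 141 = 532
—
[default_sum: status <> 'default' and balance between 55213 and 66049]
loan_id=8: ✗
loan_id=9: ✗
loan_id=10: ✗
loan_id=11: ✗
loan_id=12: ✗
loan_id=13: ✓ → 324
loan_id=14: ✗
loan_id=15: ✗
loan_id=16: ✗
loan_id=17: ✗
loan_id=18: ✗
loan_id=19: ✗
loan_id=20: ✗
default_sum = 324

balance_sum=532, default_sum=324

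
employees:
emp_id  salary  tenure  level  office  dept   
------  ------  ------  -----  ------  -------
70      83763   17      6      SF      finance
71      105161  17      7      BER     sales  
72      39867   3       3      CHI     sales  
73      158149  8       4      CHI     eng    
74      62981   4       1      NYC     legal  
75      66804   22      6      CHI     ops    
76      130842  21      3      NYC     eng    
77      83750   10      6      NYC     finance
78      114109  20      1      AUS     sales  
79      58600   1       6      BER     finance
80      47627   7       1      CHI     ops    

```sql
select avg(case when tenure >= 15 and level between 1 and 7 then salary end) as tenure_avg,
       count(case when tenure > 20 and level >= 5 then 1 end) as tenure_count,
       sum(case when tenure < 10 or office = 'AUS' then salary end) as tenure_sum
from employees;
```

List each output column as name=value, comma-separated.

tenure_avg=100135.8, tenure_count=1, tenure_sum=481333

[tenure_avg: tenure >= 15 and level between 1 and 7]
emp_id=70: ✓ → 83763
emp_id=71: ✓ → 105161
emp_id=72: ✗
emp_id=73: ✗
emp_id=74: ✗
emp_id=75: ✓ → 66804
emp_id=76: ✓ → 130842
emp_id=77: ✗
emp_id=78: ✓ → 114109
emp_id=79: ✗
emp_id=80: ✗
tenure_avg = (83763 + 105161 + 66804 + 130842 + 114109) / 5 = 100135.8
—
[tenure_count: tenure > 20 and level >= 5]
emp_id=70: ✗
emp_id=71: ✗
emp_id=72: ✗
emp_id=73: ✗
emp_id=74: ✗
emp_id=75: ✓ → 1
emp_id=76: ✗
emp_id=77: ✗
emp_id=78: ✗
emp_id=79: ✗
emp_id=80: ✗
tenure_count = COUNT(1) = 1
—
[tenure_sum: tenure < 10 or office = 'AUS']
emp_id=70: ✗
emp_id=71: ✗
emp_id=72: ✓ → 39867
emp_id=73: ✓ → 158149
emp_id=74: ✓ → 62981
emp_id=75: ✗
emp_id=76: ✗
emp_id=77: ✗
emp_id=78: ✓ → 114109
emp_id=79: ✓ → 58600
emp_id=80: ✓ → 47627
tenure_sum = 39867 + 158149 + 62981 + 114109 + 58600 + 47627 = 481333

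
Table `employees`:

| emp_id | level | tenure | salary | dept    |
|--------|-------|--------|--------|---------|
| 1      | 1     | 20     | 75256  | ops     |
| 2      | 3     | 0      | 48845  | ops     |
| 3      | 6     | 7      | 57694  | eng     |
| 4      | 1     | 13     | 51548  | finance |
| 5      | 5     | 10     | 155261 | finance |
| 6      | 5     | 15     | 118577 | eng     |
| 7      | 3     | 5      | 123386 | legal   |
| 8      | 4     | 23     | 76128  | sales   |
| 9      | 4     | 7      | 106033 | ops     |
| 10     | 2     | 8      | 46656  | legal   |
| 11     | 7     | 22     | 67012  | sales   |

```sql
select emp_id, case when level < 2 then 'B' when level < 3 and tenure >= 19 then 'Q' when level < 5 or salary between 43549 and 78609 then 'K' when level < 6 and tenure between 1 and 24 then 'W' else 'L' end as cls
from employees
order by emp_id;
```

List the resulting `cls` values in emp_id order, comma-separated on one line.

emp_id=1: level < 2 → B
emp_id=2: level < 5 or salary between 43549 and 78609 → K
emp_id=3: level < 5 or salary between 43549 and 78609 → K
emp_id=4: level < 2 → B
emp_id=5: level < 6 and tenure between 1 and 24 → W
emp_id=6: level < 6 and tenure between 1 and 24 → W
emp_id=7: level < 5 or salary between 43549 and 78609 → K
emp_id=8: level < 5 or salary between 43549 and 78609 → K
emp_id=9: level < 5 or salary between 43549 and 78609 → K
emp_id=10: level < 5 or salary between 43549 and 78609 → K
emp_id=11: level < 5 or salary between 43549 and 78609 → K

B, K, K, B, W, W, K, K, K, K, K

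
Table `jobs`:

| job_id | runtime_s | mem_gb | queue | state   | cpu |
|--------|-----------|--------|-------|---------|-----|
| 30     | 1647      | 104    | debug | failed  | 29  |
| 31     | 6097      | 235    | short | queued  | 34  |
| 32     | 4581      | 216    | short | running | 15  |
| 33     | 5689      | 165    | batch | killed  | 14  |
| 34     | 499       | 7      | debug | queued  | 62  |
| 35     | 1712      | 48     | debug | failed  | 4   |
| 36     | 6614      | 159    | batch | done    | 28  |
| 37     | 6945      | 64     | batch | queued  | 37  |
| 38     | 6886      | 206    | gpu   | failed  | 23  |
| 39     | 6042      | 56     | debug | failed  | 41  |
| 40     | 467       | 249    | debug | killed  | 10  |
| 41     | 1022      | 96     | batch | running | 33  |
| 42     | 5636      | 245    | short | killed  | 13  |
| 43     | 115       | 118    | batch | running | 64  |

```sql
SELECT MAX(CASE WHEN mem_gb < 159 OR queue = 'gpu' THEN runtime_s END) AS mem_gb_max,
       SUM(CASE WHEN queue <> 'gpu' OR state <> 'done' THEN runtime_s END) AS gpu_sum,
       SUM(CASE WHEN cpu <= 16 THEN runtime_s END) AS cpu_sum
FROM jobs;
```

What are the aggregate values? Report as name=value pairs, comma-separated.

mem_gb_max=6945, gpu_sum=53952, cpu_sum=18085

[mem_gb_max: mem_gb < 159 OR queue = 'gpu']
job_id=30: ✓ → 1647
job_id=31: ✗
job_id=32: ✗
job_id=33: ✗
job_id=34: ✓ → 499
job_id=35: ✓ → 1712
job_id=36: ✗
job_id=37: ✓ → 6945
job_id=38: ✓ → 6886
job_id=39: ✓ → 6042
job_id=40: ✗
job_id=41: ✓ → 1022
job_id=42: ✗
job_id=43: ✓ → 115
mem_gb_max = MAX(1647, 499, 1712, 6945, 6886, 6042, 1022, 115) = 6945
—
[gpu_sum: queue <> 'gpu' OR state <> 'done']
job_id=30: ✓ → 1647
job_id=31: ✓ → 6097
job_id=32: ✓ → 4581
job_id=33: ✓ → 5689
job_id=34: ✓ → 499
job_id=35: ✓ → 1712
job_id=36: ✓ → 6614
job_id=37: ✓ → 6945
job_id=38: ✓ → 6886
job_id=39: ✓ → 6042
job_id=40: ✓ → 467
job_id=41: ✓ → 1022
job_id=42: ✓ → 5636
job_id=43: ✓ → 115
gpu_sum = 1647 + 6097 + 4581 + 5689 + 499 + 1712 + 6614 + 6945 + 6886 + 6042 + 467 + 1022 + 5636 + 115 = 53952
—
[cpu_sum: cpu <= 16]
job_id=30: ✗
job_id=31: ✗
job_id=32: ✓ → 4581
job_id=33: ✓ → 5689
job_id=34: ✗
job_id=35: ✓ → 1712
job_id=36: ✗
job_id=37: ✗
job_id=38: ✗
job_id=39: ✗
job_id=40: ✓ → 467
job_id=41: ✗
job_id=42: ✓ → 5636
job_id=43: ✗
cpu_sum = 4581 + 5689 + 1712 + 467 + 5636 = 18085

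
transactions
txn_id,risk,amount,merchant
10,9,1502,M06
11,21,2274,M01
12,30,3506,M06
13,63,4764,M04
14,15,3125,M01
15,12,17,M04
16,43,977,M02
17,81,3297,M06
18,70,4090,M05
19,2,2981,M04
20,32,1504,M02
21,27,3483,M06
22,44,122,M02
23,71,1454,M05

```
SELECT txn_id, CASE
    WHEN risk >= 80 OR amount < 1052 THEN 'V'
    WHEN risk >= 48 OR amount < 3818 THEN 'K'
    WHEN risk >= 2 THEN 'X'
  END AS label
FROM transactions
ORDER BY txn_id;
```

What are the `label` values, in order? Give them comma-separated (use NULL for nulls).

K, K, K, K, K, V, V, V, K, K, K, K, V, K

txn_id=10: risk >= 48 OR amount < 3818 → K
txn_id=11: risk >= 48 OR amount < 3818 → K
txn_id=12: risk >= 48 OR amount < 3818 → K
txn_id=13: risk >= 48 OR amount < 3818 → K
txn_id=14: risk >= 48 OR amount < 3818 → K
txn_id=15: risk >= 80 OR amount < 1052 → V
txn_id=16: risk >= 80 OR amount < 1052 → V
txn_id=17: risk >= 80 OR amount < 1052 → V
txn_id=18: risk >= 48 OR amount < 3818 → K
txn_id=19: risk >= 48 OR amount < 3818 → K
txn_id=20: risk >= 48 OR amount < 3818 → K
txn_id=21: risk >= 48 OR amount < 3818 → K
txn_id=22: risk >= 80 OR amount < 1052 → V
txn_id=23: risk >= 48 OR amount < 3818 → K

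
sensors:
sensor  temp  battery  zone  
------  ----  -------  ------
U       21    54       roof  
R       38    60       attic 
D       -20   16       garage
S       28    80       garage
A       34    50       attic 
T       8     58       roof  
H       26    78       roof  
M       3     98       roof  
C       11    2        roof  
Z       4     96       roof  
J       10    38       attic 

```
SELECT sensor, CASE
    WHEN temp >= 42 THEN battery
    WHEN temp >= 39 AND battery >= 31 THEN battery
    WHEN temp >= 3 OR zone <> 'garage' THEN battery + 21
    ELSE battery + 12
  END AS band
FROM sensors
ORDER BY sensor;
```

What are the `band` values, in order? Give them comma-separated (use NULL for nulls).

sensor=A: temp >= 3 OR zone <> 'garage' → 71
sensor=C: temp >= 3 OR zone <> 'garage' → 23
sensor=D: ELSE → 28
sensor=H: temp >= 3 OR zone <> 'garage' → 99
sensor=J: temp >= 3 OR zone <> 'garage' → 59
sensor=M: temp >= 3 OR zone <> 'garage' → 119
sensor=R: temp >= 3 OR zone <> 'garage' → 81
sensor=S: temp >= 3 OR zone <> 'garage' → 101
sensor=T: temp >= 3 OR zone <> 'garage' → 79
sensor=U: temp >= 3 OR zone <> 'garage' → 75
sensor=Z: temp >= 3 OR zone <> 'garage' → 117

71, 23, 28, 99, 59, 119, 81, 101, 79, 75, 117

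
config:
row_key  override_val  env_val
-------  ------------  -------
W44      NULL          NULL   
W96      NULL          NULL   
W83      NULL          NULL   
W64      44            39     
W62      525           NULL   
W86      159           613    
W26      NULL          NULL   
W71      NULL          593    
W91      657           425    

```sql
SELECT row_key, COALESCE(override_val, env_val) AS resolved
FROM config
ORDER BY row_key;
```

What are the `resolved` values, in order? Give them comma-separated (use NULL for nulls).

NULL, NULL, 525, 44, 593, NULL, 159, 657, NULL

row_key=W26: override_val=NULL, env_val=NULL (all NULL) → NULL
row_key=W44: override_val=NULL, env_val=NULL (all NULL) → NULL
row_key=W62: override_val=525 → 525
row_key=W64: override_val=44 → 44
row_key=W71: override_val=NULL, env_val=593 → 593
row_key=W83: override_val=NULL, env_val=NULL (all NULL) → NULL
row_key=W86: override_val=159 → 159
row_key=W91: override_val=657 → 657
row_key=W96: override_val=NULL, env_val=NULL (all NULL) → NULL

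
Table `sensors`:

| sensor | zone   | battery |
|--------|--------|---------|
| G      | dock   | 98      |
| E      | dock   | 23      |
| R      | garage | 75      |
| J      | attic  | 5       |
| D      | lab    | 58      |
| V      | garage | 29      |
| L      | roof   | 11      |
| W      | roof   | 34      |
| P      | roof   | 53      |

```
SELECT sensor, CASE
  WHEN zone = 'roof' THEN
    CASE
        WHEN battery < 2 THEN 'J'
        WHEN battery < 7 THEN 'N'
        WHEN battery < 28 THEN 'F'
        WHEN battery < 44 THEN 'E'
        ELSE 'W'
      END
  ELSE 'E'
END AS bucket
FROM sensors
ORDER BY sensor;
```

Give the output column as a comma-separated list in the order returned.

sensor=D: zone='lab' → outer ELSE → E
sensor=E: zone='dock' → outer ELSE → E
sensor=G: zone='dock' → outer ELSE → E
sensor=J: zone='attic' → outer ELSE → E
sensor=L: zone='roof' → inner[battery < 28] → F
sensor=P: zone='roof' → inner[ELSE] → W
sensor=R: zone='garage' → outer ELSE → E
sensor=V: zone='garage' → outer ELSE → E
sensor=W: zone='roof' → inner[battery < 44] → E

E, E, E, E, F, W, E, E, E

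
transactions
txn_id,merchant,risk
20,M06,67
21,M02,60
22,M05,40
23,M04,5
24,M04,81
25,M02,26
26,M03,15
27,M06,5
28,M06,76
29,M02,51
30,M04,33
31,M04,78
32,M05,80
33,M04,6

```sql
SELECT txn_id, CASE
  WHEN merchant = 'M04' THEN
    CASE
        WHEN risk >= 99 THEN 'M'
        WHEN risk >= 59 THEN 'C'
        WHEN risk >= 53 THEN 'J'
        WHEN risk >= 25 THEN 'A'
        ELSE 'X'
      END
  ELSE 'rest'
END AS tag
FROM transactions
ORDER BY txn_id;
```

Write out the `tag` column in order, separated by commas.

txn_id=20: merchant='M06' → outer ELSE → rest
txn_id=21: merchant='M02' → outer ELSE → rest
txn_id=22: merchant='M05' → outer ELSE → rest
txn_id=23: merchant='M04' → inner[ELSE] → X
txn_id=24: merchant='M04' → inner[risk >= 59] → C
txn_id=25: merchant='M02' → outer ELSE → rest
txn_id=26: merchant='M03' → outer ELSE → rest
txn_id=27: merchant='M06' → outer ELSE → rest
txn_id=28: merchant='M06' → outer ELSE → rest
txn_id=29: merchant='M02' → outer ELSE → rest
txn_id=30: merchant='M04' → inner[risk >= 25] → A
txn_id=31: merchant='M04' → inner[risk >= 59] → C
txn_id=32: merchant='M05' → outer ELSE → rest
txn_id=33: merchant='M04' → inner[ELSE] → X

rest, rest, rest, X, C, rest, rest, rest, rest, rest, A, C, rest, X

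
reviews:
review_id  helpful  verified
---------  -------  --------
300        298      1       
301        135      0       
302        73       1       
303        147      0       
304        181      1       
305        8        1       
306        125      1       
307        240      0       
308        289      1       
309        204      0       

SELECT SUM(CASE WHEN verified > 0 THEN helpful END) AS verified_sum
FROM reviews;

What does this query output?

974

review_id=300: ✓ → 298
review_id=301: ✗
review_id=302: ✓ → 73
review_id=303: ✗
review_id=304: ✓ → 181
review_id=305: ✓ → 8
review_id=306: ✓ → 125
review_id=307: ✗
review_id=308: ✓ → 289
review_id=309: ✗
verified_sum = 298 + 73 + 181 + 8 + 125 + 289 = 974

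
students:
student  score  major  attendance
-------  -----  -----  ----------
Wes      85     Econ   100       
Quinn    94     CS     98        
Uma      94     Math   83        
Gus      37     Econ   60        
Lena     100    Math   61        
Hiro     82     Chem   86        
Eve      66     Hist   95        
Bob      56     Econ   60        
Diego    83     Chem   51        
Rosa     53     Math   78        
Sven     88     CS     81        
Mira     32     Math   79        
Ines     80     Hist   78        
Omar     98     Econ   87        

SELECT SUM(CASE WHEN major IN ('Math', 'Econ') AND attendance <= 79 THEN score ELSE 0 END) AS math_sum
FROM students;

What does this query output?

student=Wes: ✗
student=Quinn: ✗
student=Uma: ✗
student=Gus: ✓ → 37
student=Lena: ✓ → 100
student=Hiro: ✗
student=Eve: ✗
student=Bob: ✓ → 56
student=Diego: ✗
student=Rosa: ✓ → 53
student=Sven: ✗
student=Mira: ✓ → 32
student=Ines: ✗
student=Omar: ✗
math_sum = 37 + 100 + 56 + 53 + 32 = 278

278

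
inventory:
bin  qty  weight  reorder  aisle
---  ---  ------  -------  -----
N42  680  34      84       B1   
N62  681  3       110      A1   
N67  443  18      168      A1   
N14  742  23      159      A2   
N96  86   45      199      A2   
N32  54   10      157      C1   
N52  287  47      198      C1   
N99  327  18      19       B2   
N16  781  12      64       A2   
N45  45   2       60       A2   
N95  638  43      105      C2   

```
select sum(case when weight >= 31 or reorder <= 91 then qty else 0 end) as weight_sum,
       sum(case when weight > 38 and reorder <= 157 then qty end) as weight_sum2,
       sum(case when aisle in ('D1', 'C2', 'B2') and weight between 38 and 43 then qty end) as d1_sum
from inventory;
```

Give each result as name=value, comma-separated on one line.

[weight_sum: weight >= 31 or reorder <= 91]
bin=N42: ✓ → 680
bin=N62: ✗
bin=N67: ✗
bin=N14: ✗
bin=N96: ✓ → 86
bin=N32: ✗
bin=N52: ✓ → 287
bin=N99: ✓ → 327
bin=N16: ✓ → 781
bin=N45: ✓ → 45
bin=N95: ✓ → 638
weight_sum = 680 + 86 + 287 + 327 + 781 + 45 + 638 = 2844
—
[weight_sum2: weight > 38 and reorder <= 157]
bin=N42: ✗
bin=N62: ✗
bin=N67: ✗
bin=N14: ✗
bin=N96: ✗
bin=N32: ✗
bin=N52: ✗
bin=N99: ✗
bin=N16: ✗
bin=N45: ✗
bin=N95: ✓ → 638
weight_sum2 = 638
—
[d1_sum: aisle in ('D1', 'C2', 'B2') and weight between 38 and 43]
bin=N42: ✗
bin=N62: ✗
bin=N67: ✗
bin=N14: ✗
bin=N96: ✗
bin=N32: ✗
bin=N52: ✗
bin=N99: ✗
bin=N16: ✗
bin=N45: ✗
bin=N95: ✓ → 638
d1_sum = 638

weight_sum=2844, weight_sum2=638, d1_sum=638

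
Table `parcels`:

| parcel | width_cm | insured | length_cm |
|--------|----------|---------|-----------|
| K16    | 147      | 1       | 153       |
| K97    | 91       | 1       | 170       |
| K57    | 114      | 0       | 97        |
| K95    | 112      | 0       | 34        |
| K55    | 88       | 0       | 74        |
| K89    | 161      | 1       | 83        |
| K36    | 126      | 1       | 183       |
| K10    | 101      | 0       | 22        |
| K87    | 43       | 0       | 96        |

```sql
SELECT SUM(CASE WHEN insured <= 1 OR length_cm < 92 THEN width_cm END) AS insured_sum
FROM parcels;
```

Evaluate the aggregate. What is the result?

983

parcel=K16: ✓ → 147
parcel=K97: ✓ → 91
parcel=K57: ✓ → 114
parcel=K95: ✓ → 112
parcel=K55: ✓ → 88
parcel=K89: ✓ → 161
parcel=K36: ✓ → 126
parcel=K10: ✓ → 101
parcel=K87: ✓ → 43
insured_sum = 147 + 91 + 114 + 112 + 88 + 161 + 126 + 101 + 43 = 983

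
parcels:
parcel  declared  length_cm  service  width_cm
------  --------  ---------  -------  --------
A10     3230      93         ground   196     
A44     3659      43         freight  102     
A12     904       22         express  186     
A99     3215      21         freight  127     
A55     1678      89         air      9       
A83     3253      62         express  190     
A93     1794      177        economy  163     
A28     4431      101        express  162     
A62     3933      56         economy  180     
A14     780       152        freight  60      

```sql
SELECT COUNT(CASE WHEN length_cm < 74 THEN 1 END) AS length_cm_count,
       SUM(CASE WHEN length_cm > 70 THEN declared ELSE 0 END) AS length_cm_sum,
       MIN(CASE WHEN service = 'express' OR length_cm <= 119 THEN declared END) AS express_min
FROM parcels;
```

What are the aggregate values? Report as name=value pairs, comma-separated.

length_cm_count=5, length_cm_sum=11913, express_min=904

[length_cm_count: length_cm < 74]
parcel=A10: ✗
parcel=A44: ✓ → 1
parcel=A12: ✓ → 1
parcel=A99: ✓ → 1
parcel=A55: ✗
parcel=A83: ✓ → 1
parcel=A93: ✗
parcel=A28: ✗
parcel=A62: ✓ → 1
parcel=A14: ✗
length_cm_count = COUNT(1, 1, 1, 1, 1) = 5
—
[length_cm_sum: length_cm > 70]
parcel=A10: ✓ → 3230
parcel=A44: ✗
parcel=A12: ✗
parcel=A99: ✗
parcel=A55: ✓ → 1678
parcel=A83: ✗
parcel=A93: ✓ → 1794
parcel=A28: ✓ → 4431
parcel=A62: ✗
parcel=A14: ✓ → 780
length_cm_sum = 3230 + 1678 + 1794 + 4431 + 780 = 11913
—
[express_min: service = 'express' OR length_cm <= 119]
parcel=A10: ✓ → 3230
parcel=A44: ✓ → 3659
parcel=A12: ✓ → 904
parcel=A99: ✓ → 3215
parcel=A55: ✓ → 1678
parcel=A83: ✓ → 3253
parcel=A93: ✗
parcel=A28: ✓ → 4431
parcel=A62: ✓ → 3933
parcel=A14: ✗
express_min = MIN(3230, 3659, 904, 3215, 1678, 3253, 4431, 3933) = 904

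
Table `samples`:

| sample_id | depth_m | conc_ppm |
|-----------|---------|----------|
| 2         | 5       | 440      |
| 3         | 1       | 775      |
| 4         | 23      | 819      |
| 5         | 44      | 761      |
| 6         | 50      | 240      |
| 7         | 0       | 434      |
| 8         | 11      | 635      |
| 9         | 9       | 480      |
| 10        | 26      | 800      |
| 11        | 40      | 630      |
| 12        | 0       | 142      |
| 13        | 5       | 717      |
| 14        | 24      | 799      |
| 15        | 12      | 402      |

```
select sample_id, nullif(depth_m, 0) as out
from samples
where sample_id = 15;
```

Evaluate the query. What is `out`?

12

sample_id = 15: depth_m=12, conc_ppm=402.
depth_m=12 vs 0: differ → 12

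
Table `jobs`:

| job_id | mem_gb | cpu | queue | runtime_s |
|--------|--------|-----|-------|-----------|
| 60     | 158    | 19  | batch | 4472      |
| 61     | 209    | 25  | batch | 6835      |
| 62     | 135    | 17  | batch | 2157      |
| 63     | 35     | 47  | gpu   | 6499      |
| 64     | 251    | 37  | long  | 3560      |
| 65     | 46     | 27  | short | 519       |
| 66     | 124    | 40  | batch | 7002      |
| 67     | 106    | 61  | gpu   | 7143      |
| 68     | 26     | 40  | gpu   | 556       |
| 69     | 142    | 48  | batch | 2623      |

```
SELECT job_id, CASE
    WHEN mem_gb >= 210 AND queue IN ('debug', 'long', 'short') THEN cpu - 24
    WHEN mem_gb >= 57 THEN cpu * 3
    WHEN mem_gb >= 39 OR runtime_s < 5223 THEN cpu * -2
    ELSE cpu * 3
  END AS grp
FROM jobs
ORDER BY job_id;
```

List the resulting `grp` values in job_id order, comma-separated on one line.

57, 75, 51, 141, 13, -54, 120, 183, -80, 144

job_id=60: mem_gb >= 57 → 57
job_id=61: mem_gb >= 57 → 75
job_id=62: mem_gb >= 57 → 51
job_id=63: ELSE → 141
job_id=64: mem_gb >= 210 AND queue IN ('debug', 'long', 'short') → 13
job_id=65: mem_gb >= 39 OR runtime_s < 5223 → -54
job_id=66: mem_gb >= 57 → 120
job_id=67: mem_gb >= 57 → 183
job_id=68: mem_gb >= 39 OR runtime_s < 5223 → -80
job_id=69: mem_gb >= 57 → 144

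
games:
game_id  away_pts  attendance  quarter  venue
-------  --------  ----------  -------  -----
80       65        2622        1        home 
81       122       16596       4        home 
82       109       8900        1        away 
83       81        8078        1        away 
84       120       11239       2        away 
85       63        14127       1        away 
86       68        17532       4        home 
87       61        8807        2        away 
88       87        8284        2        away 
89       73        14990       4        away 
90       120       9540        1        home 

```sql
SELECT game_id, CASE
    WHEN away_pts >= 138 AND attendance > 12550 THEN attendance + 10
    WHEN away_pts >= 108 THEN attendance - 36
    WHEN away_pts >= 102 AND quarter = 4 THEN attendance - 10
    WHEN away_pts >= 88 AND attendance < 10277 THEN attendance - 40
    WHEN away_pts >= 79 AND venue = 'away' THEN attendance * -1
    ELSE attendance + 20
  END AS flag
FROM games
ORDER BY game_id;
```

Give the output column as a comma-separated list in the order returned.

game_id=80: ELSE → 2642
game_id=81: away_pts >= 108 → 16560
game_id=82: away_pts >= 108 → 8864
game_id=83: away_pts >= 79 AND venue = 'away' → -8078
game_id=84: away_pts >= 108 → 11203
game_id=85: ELSE → 14147
game_id=86: ELSE → 17552
game_id=87: ELSE → 8827
game_id=88: away_pts >= 79 AND venue = 'away' → -8284
game_id=89: ELSE → 15010
game_id=90: away_pts >= 108 → 9504

2642, 16560, 8864, -8078, 11203, 14147, 17552, 8827, -8284, 15010, 9504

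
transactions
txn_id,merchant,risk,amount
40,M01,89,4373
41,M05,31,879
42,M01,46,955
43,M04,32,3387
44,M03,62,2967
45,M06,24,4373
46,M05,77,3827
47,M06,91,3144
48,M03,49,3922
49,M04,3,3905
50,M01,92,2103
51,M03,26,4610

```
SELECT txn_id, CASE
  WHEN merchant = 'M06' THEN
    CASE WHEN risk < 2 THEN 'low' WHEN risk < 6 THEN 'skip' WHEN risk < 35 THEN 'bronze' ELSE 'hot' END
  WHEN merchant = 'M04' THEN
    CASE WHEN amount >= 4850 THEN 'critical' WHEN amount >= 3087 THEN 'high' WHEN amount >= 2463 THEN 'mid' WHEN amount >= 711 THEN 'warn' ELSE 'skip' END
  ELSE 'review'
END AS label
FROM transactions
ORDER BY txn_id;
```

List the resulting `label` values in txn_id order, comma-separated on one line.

txn_id=40: merchant='M01' → outer ELSE → review
txn_id=41: merchant='M05' → outer ELSE → review
txn_id=42: merchant='M01' → outer ELSE → review
txn_id=43: merchant='M04' → inner[amount >= 3087] → high
txn_id=44: merchant='M03' → outer ELSE → review
txn_id=45: merchant='M06' → inner[risk < 35] → bronze
txn_id=46: merchant='M05' → outer ELSE → review
txn_id=47: merchant='M06' → inner[ELSE] → hot
txn_id=48: merchant='M03' → outer ELSE → review
txn_id=49: merchant='M04' → inner[amount >= 3087] → high
txn_id=50: merchant='M01' → outer ELSE → review
txn_id=51: merchant='M03' → outer ELSE → review

review, review, review, high, review, bronze, review, hot, review, high, review, review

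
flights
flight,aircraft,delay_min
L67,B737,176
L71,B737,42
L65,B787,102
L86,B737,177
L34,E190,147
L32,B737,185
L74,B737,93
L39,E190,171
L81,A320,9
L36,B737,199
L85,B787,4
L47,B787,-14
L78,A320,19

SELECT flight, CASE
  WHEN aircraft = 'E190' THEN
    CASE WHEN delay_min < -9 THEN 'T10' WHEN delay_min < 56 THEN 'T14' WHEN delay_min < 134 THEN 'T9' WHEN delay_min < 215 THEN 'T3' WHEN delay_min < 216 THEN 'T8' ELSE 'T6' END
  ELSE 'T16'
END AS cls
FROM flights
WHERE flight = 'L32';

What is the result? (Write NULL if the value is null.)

T16

flight = L32: aircraft=B737, delay_min=185.
aircraft='B737' → outer ELSE → T16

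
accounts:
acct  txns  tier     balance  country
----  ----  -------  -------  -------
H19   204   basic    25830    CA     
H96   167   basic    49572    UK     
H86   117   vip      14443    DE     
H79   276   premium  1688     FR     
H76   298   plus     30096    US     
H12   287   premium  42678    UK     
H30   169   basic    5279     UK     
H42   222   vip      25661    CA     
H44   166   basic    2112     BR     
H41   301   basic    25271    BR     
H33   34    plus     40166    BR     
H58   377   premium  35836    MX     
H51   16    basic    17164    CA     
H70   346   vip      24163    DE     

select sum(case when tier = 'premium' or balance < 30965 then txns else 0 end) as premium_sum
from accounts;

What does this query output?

acct=H19: ✓ → 204
acct=H96: ✗
acct=H86: ✓ → 117
acct=H79: ✓ → 276
acct=H76: ✓ → 298
acct=H12: ✓ → 287
acct=H30: ✓ → 169
acct=H42: ✓ → 222
acct=H44: ✓ → 166
acct=H41: ✓ → 301
acct=H33: ✗
acct=H58: ✓ → 377
acct=H51: ✓ → 16
acct=H70: ✓ → 346
premium_sum = 204 + 117 + 276 + 298 + 287 + 169 + 222 + 166 + 301 + 377 + 16 + 346 = 2779

2779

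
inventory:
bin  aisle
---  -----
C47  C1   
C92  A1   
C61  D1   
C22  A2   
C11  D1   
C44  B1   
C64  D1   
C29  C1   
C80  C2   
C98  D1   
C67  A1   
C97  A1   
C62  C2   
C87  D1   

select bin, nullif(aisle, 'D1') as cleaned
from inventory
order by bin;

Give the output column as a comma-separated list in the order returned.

bin=C11: aisle=D1 vs D1: equal → NULL
bin=C22: aisle=A2 vs D1: differ → A2
bin=C29: aisle=C1 vs D1: differ → C1
bin=C44: aisle=B1 vs D1: differ → B1
bin=C47: aisle=C1 vs D1: differ → C1
bin=C61: aisle=D1 vs D1: equal → NULL
bin=C62: aisle=C2 vs D1: differ → C2
bin=C64: aisle=D1 vs D1: equal → NULL
bin=C67: aisle=A1 vs D1: differ → A1
bin=C80: aisle=C2 vs D1: differ → C2
bin=C87: aisle=D1 vs D1: equal → NULL
bin=C92: aisle=A1 vs D1: differ → A1
bin=C97: aisle=A1 vs D1: differ → A1
bin=C98: aisle=D1 vs D1: equal → NULL

NULL, A2, C1, B1, C1, NULL, C2, NULL, A1, C2, NULL, A1, A1, NULL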